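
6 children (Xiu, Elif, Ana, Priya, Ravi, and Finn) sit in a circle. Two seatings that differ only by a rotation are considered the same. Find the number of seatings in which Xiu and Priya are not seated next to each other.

72

Without the restriction there are (5)! = 120 seatings.
Seatings with Xiu beside Priya: treat them as a block with 2 internal orders, giving 2 × (4)! = 48.
Subtracting, 120 − 48 = 72.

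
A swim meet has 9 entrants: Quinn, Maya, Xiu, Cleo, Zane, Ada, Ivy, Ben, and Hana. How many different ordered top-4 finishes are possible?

3024

There are 9 choices for 1st place, 8 for 2nd, and so on down to 6 for position 4.
That gives 9 × 8 × 7 × 6 = 3024.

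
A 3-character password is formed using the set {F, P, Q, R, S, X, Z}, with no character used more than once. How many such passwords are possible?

With no repetition, fill the 3 characters in order: 7 choices, then 6, down to 5.
7 × 6 × 5 = 210.

210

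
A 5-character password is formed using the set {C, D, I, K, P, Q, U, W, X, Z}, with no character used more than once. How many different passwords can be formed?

30240

With no repetition, fill the 5 characters in order: 10 choices, then 9, down to 6.
10 × 9 × 8 × 7 × 6 = 30240.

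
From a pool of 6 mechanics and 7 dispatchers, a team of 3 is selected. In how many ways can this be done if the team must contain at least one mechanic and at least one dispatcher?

Unrestricted: C(13,3) = 286 ways to pick any 3 of the 13.
Subtract selections that omit an entire group: no mechanics → C(7,3) = 35; no dispatchers → C(6,3) = 20.
Both groups omitted at once is impossible, so 286 − 55 = 231.

231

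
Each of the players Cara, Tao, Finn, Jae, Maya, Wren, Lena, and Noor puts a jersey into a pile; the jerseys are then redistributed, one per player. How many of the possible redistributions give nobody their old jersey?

Count assignments avoiding every fixed point. For any j of the 8 players fixed to their old jersey, the other 8−j can be arranged in (8−j)! ways.
By inclusion–exclusion this is Σ_{j=0}^{8} (−1)^j C(8,j)·(8−j)!.
Computing: 40320 − 40320 + 20160 − 6720 + 1680 − 336 + 56 − 8 + 1 = 14833.

14833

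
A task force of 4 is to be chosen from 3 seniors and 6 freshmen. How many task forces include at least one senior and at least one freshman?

111

Unrestricted: C(9,4) = 126 ways to pick any 4 of the 9.
Selections missing a whole group: no seniors → C(6,4) = 15; no freshmen → C(3,4) = 0.
Both groups omitted at once is impossible, so 126 − 15 = 111.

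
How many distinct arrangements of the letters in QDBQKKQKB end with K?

With the last slot taken by K, it remains to arrange the other 8 letters (QDBQKQKB).
Those 8 letters have B appearing twice, K appearing twice, and Q appearing 3 times, giving (8)!/(3!·2!·2!) = 1680.

1680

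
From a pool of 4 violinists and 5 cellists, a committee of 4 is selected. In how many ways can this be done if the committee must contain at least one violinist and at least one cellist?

120

Unrestricted: C(9,4) = 126 ways to pick any 4 of the 9.
Subtract selections that omit an entire group: no violinists → C(5,4) = 5; no cellists → C(4,4) = 1.
Both groups omitted at once is impossible, so 126 − 6 = 120.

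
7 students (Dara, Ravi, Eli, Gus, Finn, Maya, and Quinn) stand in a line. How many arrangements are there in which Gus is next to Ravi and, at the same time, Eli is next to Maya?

480

Treat {Gus,Ravi} as one block (2 orders) and {Eli,Maya} as another (2 orders).
That leaves 5 units to arrange: 2 × 2 × 5! = 4 × 120 = 480.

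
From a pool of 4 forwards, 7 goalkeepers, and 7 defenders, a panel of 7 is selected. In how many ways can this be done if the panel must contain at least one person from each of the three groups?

Unrestricted: C(18,7) = 31824 ways to pick any 7 of the 18.
Subtract selections that omit an entire group: no forwards → C(14,7) = 3432; no goalkeepers → C(11,7) = 330; no defenders → C(11,7) = 330.
Add back selections omitting two groups (i.e. drawn from a single group): C(4,7) + C(7,7) + C(7,7) = 2.
By inclusion–exclusion: 31824 − 4092 + 2 = 27734.

27734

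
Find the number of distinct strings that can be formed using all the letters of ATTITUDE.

The 8 letters of ATTITUDE have repeats: T appearing 3 times.
So there are 8! / (3!) = 6720 distinguishable arrangements.

6720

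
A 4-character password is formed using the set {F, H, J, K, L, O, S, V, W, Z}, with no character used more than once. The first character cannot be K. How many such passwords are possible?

4536

The first character has 10−1 = 9 choices (anything except K).
The remaining 3 characters are filled from the other 9 symbols without repetition: 9 × 8 × 7 = 504.
Total: 9 × 504 = 4536.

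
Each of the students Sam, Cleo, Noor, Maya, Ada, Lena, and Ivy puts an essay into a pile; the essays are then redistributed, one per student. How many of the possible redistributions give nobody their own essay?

Count assignments avoiding every fixed point. For any j of the 7 students fixed to their own essay, the other 7−j can be arranged in (7−j)! ways.
By inclusion–exclusion this is Σ_{j=0}^{7} (−1)^j C(7,j)·(7−j)!.
Computing: 5040 − 5040 + 2520 − 840 + 210 − 42 + 7 − 1 = 1854.

1854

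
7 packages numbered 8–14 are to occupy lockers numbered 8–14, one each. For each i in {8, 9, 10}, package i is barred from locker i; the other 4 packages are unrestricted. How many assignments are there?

Let Aᵢ (for i ∈ {8, 9, 10}) be the placements that put package i in its forbidden locker. Any j of these fix j positions, leaving (7−j)! ways to fill the rest, and there are C(3,j) ways to pick which j.
By inclusion–exclusion, the number of valid placements is Σ_{j=0}^{3} (−1)^j C(3,j)·(7−j)!.
Computing: 5040 − 2160 + 360 − 24 = 3216.

3216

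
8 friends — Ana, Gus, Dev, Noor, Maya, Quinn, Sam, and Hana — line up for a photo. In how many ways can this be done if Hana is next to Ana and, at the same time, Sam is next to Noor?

Treat {Hana,Ana} as one block (2 orders) and {Sam,Noor} as another (2 orders).
That leaves 6 units to arrange: 2 × 2 × 6! = 4 × 720 = 2880.

2880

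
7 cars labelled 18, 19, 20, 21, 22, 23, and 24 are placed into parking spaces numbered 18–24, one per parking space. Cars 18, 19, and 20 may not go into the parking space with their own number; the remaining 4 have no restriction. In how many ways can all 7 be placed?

Let Aᵢ (for i ∈ {18, 19, 20}) be the placements that put car i in its forbidden parking space. Any j of these fix j positions, leaving (7−j)! ways to fill the rest, and there are C(3,j) ways to pick which j.
By inclusion–exclusion, the number of valid placements is Σ_{j=0}^{3} (−1)^j C(3,j)·(7−j)!.
Computing: 5040 − 2160 + 360 − 24 = 3216.

3216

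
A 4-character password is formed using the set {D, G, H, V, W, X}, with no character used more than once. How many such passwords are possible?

360

With no repetition, fill the 4 characters in order: 6 choices, then 5, down to 3.
6 × 5 × 4 × 3 = 360.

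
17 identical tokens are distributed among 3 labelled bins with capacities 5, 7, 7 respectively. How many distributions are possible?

6

By stars and bars, unrestricted non-negative solutions to x_1+…+x_3 = 17 number C(17+2,2) = 171.
Subtract solutions that violate a single cap (substitute x_i' = x_i − (cap_i+1)): x_1 ≥ 6 gives C(13,2) = 78; x_2 ≥ 8 gives C(11,2) = 55; x_3 ≥ 8 gives C(11,2) = 55. Together 188.
Add back pairs where two caps are both exceeded: 10 + 10 + 3 = 23.
By inclusion–exclusion the count is 171 − 188 + 23 = 6.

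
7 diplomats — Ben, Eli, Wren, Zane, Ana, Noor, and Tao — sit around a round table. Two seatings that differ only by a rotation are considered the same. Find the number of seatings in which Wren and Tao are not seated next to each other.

480

All circular seatings of 7 people number (6)! = 720.
Those with Wren next to Tao: fuse the pair into one unit and seat 6 units around a circle — 2·(5)! = 240.
Subtracting, 720 − 240 = 480.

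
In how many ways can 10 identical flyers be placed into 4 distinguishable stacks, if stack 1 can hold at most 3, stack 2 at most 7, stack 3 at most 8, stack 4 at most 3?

Ignoring the caps, the number of non-negative solutions to x_1+…+x_4 = 10 is C(13,3) = 286.
Subtract solutions that violate a single cap (substitute x_i' = x_i − (cap_i+1)): x_1 ≥ 4 gives C(9,3) = 84; x_2 ≥ 8 gives C(5,3) = 10; x_3 ≥ 9 gives C(4,3) = 4; x_4 ≥ 4 gives C(9,3) = 84. Together 182.
Add back pairs where two caps are both exceeded: 0 + 0 + 10 + 0 + 0 + 0 = 10.
By inclusion–exclusion the count is 286 − 182 + 10 = 114.

114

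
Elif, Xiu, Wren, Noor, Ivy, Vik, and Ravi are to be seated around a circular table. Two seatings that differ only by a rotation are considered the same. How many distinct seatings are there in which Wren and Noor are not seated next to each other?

All circular seatings of 7 people number (6)! = 720.
Seatings with Wren beside Noor: treat them as a block with 2 internal orders, giving 2 × (5)! = 240.
Subtracting, 720 − 240 = 480.

480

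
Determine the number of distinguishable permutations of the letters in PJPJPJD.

The 7 letters of PJPJPJD have repeats: J appearing 3 times and P appearing 3 times.
Dividing 7! = 5040 by 3!·3! = 36 for the repeated letters gives 140.

140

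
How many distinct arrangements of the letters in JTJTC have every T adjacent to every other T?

Treat the 2 copies of T as a single block. The multiset to arrange is then {TT, C, J, J}, 4 items in all.
That gives (4)!/(2!) = 12 arrangements.

12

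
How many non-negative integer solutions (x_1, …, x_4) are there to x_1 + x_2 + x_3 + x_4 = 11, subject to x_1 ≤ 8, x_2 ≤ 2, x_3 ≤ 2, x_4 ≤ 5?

44

By stars and bars, unrestricted non-negative solutions to x_1+…+x_4 = 11 number C(11+3,3) = 364.
Subtract solutions that violate a single cap (substitute x_i' = x_i − (cap_i+1)): x_1 ≥ 9 gives C(5,3) = 10; x_2 ≥ 3 gives C(11,3) = 165; x_3 ≥ 3 gives C(11,3) = 165; x_4 ≥ 6 gives C(8,3) = 56. Together 396.
Add back pairs where two caps are both exceeded: 0 + 0 + 0 + 56 + 10 + 10 = 76.
By inclusion–exclusion the count is 364 − 396 + 76 = 44.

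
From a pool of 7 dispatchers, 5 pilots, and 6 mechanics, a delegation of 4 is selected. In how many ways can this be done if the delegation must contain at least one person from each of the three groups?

With no constraint there are C(18,4) = 3060 possible selections.
Selections missing a whole group: no dispatchers → C(11,4) = 330; no pilots → C(13,4) = 715; no mechanics → C(12,4) = 495.
Add back selections omitting two groups (i.e. drawn from a single group): C(7,4) + C(5,4) + C(6,4) = 55.
By inclusion–exclusion: 3060 − 1540 + 55 = 1575.

1575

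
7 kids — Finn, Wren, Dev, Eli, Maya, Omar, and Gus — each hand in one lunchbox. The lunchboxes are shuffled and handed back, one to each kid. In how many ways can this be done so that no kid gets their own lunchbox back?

1854

Let Aᵢ be the assignments in which kid i gets their own lunchbox. We want the size of the complement of A₁∪…∪A_7.
By inclusion–exclusion this is Σ_{j=0}^{7} (−1)^j C(7,j)·(7−j)!.
Computing: 5040 − 5040 + 2520 − 840 + 210 − 42 + 7 − 1 = 1854.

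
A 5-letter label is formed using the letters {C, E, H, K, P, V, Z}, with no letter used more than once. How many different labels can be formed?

Choose and order 5 of the 7 symbols: the first letter has 7 options, the next 6, and so on down to 3.
That product is 7 × 6 × 5 × 4 × 3 = 2520.

2520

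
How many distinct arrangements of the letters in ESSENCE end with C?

60

With the last slot taken by C, it remains to arrange the other 6 letters (ESSENE).
Those 6 letters have E appearing 3 times and S appearing twice, giving (6)!/(3!·2!) = 60.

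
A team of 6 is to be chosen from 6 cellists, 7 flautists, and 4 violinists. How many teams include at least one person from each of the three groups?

Unrestricted: C(17,6) = 12376 ways to pick any 6 of the 17.
Subtract selections that omit an entire group: no cellists → C(11,6) = 462; no flautists → C(10,6) = 210; no violinists → C(13,6) = 1716.
Add back selections omitting two groups (i.e. drawn from a single group): C(6,6) + C(7,6) + C(4,6) = 8.
By inclusion–exclusion: 12376 − 2388 + 8 = 9996.

9996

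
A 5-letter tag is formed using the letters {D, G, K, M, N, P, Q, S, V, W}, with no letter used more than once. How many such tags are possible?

With no repetition, fill the 5 letters in order: 10 choices, then 9, down to 6.
That product is 10 × 9 × 8 × 7 × 6 = 30240.

30240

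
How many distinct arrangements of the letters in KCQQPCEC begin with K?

420

Fix K in the first position and arrange the remaining 7 letters.
Those 7 letters have C appearing 3 times and Q appearing twice, giving (7)!/(3!·2!) = 420.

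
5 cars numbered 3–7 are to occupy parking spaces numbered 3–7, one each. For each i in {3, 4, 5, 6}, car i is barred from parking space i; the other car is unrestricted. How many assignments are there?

53

Let Aᵢ (for 3 ≤ i ≤ 6) be the placements that put car i in its forbidden parking space. Any j of these fix j positions, leaving (5−j)! ways to fill the rest, and there are C(4,j) ways to pick which j.
By inclusion–exclusion, the number of valid placements is Σ_{j=0}^{4} (−1)^j C(4,j)·(5−j)!.
Computing: 120 − 96 + 36 − 8 + 1 = 53.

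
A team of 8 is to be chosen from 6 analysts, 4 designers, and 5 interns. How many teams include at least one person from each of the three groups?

Total 8-person selections from all 15: C(15,8) = 6435.
Selections missing a whole group: no analysts → C(9,8) = 9; no designers → C(11,8) = 165; no interns → C(10,8) = 45.
Add back selections omitting two groups (i.e. drawn from a single group): C(6,8) + C(4,8) + C(5,8) = 0.
By inclusion–exclusion: 6435 − 219 + 0 = 6216.

6216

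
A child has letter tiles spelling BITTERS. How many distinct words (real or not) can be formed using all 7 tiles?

BITTERS has 7 letters with T appearing twice.
The number of distinct arrangements is 7!/(2!) = 5040/2 = 2520.

2520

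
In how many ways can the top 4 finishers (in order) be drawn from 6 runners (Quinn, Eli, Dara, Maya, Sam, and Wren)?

This is an ordered selection of 4 from 6: P(6,4).
That gives 6 × 5 × 4 × 3 = 360.

360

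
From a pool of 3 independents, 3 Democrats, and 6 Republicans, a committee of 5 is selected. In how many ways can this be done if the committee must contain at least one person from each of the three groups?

540

Total 5-person selections from all 12: C(12,5) = 792.
Subtract selections that omit an entire group: no independents → C(9,5) = 126; no Democrats → C(9,5) = 126; no Republicans → C(6,5) = 6.
Add back selections omitting two groups (i.e. drawn from a single group): C(3,5) + C(3,5) + C(6,5) = 6.
By inclusion–exclusion: 792 − 258 + 6 = 540.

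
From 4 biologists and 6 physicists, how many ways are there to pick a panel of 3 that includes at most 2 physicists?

Split by how many physicists are chosen (0 through 2).
Sum: C(6,0)·C(4,3) + C(6,1)·C(4,2) + C(6,2)·C(4,1) = 4 + 36 + 60 = 100.

100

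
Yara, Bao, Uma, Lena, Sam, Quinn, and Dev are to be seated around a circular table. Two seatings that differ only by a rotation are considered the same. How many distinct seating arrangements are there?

Around a circle, 7 distinct people have 7!/7 = (6)! = 720 rotationally distinct seatings.

720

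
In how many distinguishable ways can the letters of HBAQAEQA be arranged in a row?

Letter multiplicities in HBAQAEQA: A×3, B×1, E×1, H×1, Q×2.
So there are 8! / (3!·2!) = 3360 distinguishable arrangements.

3360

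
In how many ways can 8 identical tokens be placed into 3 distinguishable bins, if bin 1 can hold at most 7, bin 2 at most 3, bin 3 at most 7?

28

By stars and bars, unrestricted non-negative solutions to x_1+…+x_3 = 8 number C(8+2,2) = 45.
Subtract solutions that violate a single cap (substitute x_i' = x_i − (cap_i+1)): x_1 ≥ 8 gives C(2,2) = 1; x_2 ≥ 4 gives C(6,2) = 15; x_3 ≥ 8 gives C(2,2) = 1. Together 17.
No two caps can be exceeded simultaneously, so the pair terms are all 0.
By inclusion–exclusion the count is 45 − 17 + 0 = 28.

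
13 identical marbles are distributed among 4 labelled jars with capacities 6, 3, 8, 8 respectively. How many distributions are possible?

198

By stars and bars, unrestricted non-negative solutions to x_1+…+x_4 = 13 number C(13+3,3) = 560.
Subtract solutions that violate a single cap (substitute x_i' = x_i − (cap_i+1)): x_1 ≥ 7 gives C(9,3) = 84; x_2 ≥ 4 gives C(12,3) = 220; x_3 ≥ 9 gives C(7,3) = 35; x_4 ≥ 9 gives C(7,3) = 35. Together 374.
Add back pairs where two caps are both exceeded: 10 + 0 + 0 + 1 + 1 + 0 = 12.
By inclusion–exclusion the count is 560 − 374 + 12 = 198.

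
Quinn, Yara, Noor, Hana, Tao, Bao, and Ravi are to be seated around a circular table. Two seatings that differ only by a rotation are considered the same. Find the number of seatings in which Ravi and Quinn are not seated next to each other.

480

Without the restriction there are (6)! = 720 seatings.
Seatings with Ravi beside Quinn: treat them as a block with 2 internal orders, giving 2 × (5)! = 240.
Subtracting, 720 − 240 = 480.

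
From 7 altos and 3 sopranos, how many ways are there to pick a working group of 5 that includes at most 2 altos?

21

Split by how many altos are chosen (0 through 2).
Sum: C(7,0)·C(3,5) + C(7,1)·C(3,4) + C(7,2)·C(3,3) = 0 + 0 + 21 = 21.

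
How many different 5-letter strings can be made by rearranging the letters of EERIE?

Letter multiplicities in EERIE: E×3, I×1, R×1.
Dividing 5! = 120 by 3! = 6 for the repeated letters gives 20.

20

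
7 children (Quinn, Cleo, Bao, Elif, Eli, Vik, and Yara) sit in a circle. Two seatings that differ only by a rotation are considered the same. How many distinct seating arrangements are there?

720

Fix one person's seat to break rotational symmetry; the remaining 6 people can be arranged in (6)! = 720 ways.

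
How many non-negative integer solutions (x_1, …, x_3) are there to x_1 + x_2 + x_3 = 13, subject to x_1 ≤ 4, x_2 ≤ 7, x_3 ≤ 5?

Without the upper bounds there are C(15,2) = 105 ways to split 13 among 3 variables.
Subtract solutions that violate a single cap (substitute x_i' = x_i − (cap_i+1)): x_1 ≥ 5 gives C(10,2) = 45; x_2 ≥ 8 gives C(7,2) = 21; x_3 ≥ 6 gives C(9,2) = 36. Together 102.
Add back pairs where two caps are both exceeded: 1 + 6 + 0 = 7.
By inclusion–exclusion the count is 105 − 102 + 7 = 10.

10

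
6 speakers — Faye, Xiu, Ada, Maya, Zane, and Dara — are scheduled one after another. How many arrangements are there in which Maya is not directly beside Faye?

480

There are 6! = 720 arrangements in all. If Maya and Faye are adjacent, merging them into one block gives 2·(5)! = 240 arrangements.
So 720 − 240 = 480 arrangements keep them apart.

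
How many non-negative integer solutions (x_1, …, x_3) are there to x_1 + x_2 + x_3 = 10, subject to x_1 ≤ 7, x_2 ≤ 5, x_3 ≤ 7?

Without the upper bounds there are C(12,2) = 66 ways to split 10 among 3 variables.
Subtract solutions that violate a single cap (substitute x_i' = x_i − (cap_i+1)): x_1 ≥ 8 gives C(4,2) = 6; x_2 ≥ 6 gives C(6,2) = 15; x_3 ≥ 8 gives C(4,2) = 6. Together 27.
No two caps can be exceeded simultaneously, so the pair terms are all 0.
By inclusion–exclusion the count is 66 − 27 + 0 = 39.

39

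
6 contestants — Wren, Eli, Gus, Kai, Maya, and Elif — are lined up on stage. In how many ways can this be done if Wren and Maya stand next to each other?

Place the 4 others and the Wren-Maya pair as 5 objects in a line; the pair has 2 internal arrangements.
That gives 2 × 5! = 2 × 120 = 240.

240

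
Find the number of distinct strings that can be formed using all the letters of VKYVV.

VKYVV has 5 letters with V appearing 3 times.
The number of distinct arrangements is 5!/(3!) = 120/6 = 20.

20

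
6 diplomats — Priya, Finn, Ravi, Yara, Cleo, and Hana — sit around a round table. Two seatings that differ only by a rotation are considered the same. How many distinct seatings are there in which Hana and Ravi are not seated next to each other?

All circular seatings of 6 people number (5)! = 120.
Seatings with Hana beside Ravi: treat them as a block with 2 internal orders, giving 2 × (4)! = 48.
Subtracting, 120 − 48 = 72.

72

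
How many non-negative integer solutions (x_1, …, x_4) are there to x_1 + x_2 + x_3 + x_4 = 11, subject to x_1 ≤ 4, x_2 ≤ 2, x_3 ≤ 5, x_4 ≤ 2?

Without the upper bounds there are C(14,3) = 364 ways to split 11 among 4 variables.
Subtract solutions that violate a single cap (substitute x_i' = x_i − (cap_i+1)): x_1 ≥ 5 gives C(9,3) = 84; x_2 ≥ 3 gives C(11,3) = 165; x_3 ≥ 6 gives C(8,3) = 56; x_4 ≥ 3 gives C(11,3) = 165. Together 470.
Add back pairs where two caps are both exceeded: 20 + 1 + 20 + 10 + 56 + 10 = 117.
Subtract triples: 0 + 1 + 0 + 0 = 1.
By inclusion–exclusion the count is 364 − 470 + 117 − 1 = 10.

10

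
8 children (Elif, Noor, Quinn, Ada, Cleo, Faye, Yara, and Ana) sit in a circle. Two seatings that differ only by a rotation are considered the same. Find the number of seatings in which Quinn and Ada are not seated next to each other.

3600

All circular seatings of 8 people number (7)! = 5040.
Seatings with Quinn beside Ada: treat them as a block with 2 internal orders, giving 2 × (6)! = 1440.
Subtracting, 5040 − 1440 = 3600.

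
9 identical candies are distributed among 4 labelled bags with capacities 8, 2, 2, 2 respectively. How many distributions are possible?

Without the upper bounds there are C(12,3) = 220 ways to split 9 among 4 bags.
Subtract solutions that violate a single cap (substitute x_i' = x_i − (cap_i+1)): x_1 ≥ 9 gives C(3,3) = 1; x_2 ≥ 3 gives C(9,3) = 84; x_3 ≥ 3 gives C(9,3) = 84; x_4 ≥ 3 gives C(9,3) = 84. Together 253.
Add back pairs where two caps are both exceeded: 0 + 0 + 0 + 20 + 20 + 20 = 60.
Subtract triples: 0 + 0 + 0 + 1 = 1.
By inclusion–exclusion the count is 220 − 253 + 60 − 1 = 26.

26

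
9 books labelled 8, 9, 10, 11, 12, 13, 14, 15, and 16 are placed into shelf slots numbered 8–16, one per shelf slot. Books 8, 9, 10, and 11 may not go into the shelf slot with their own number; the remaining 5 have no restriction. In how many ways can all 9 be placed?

229080

Let Aᵢ (for 8 ≤ i ≤ 11) be the placements that put book i in its forbidden shelf slot. Any j of these fix j positions, leaving (9−j)! ways to fill the rest, and there are C(4,j) ways to pick which j.
By inclusion–exclusion, the number of valid placements is Σ_{j=0}^{4} (−1)^j C(4,j)·(9−j)!.
Computing: 362880 − 161280 + 30240 − 2880 + 120 = 229080.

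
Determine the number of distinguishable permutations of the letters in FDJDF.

30

The 5 letters of FDJDF have repeats: D appearing twice and F appearing twice.
The number of distinct arrangements is 5!/(2!·2!) = 120/4 = 30.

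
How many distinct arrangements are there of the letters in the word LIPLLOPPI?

LIPLLOPPI has 9 letters with I appearing twice, L appearing 3 times, and P appearing 3 times.
Dividing 9! = 362880 by 3!·3!·2! = 72 for the repeated letters gives 5040.

5040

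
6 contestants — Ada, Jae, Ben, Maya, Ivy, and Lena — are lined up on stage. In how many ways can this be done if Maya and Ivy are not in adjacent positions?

480

There are 6! = 720 arrangements in all. If Maya and Ivy are adjacent, merging them into one block gives 2·(5)! = 240 arrangements.
So 720 − 240 = 480 arrangements keep them apart.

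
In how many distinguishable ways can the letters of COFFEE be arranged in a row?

180

The 6 letters of COFFEE have repeats: E appearing twice and F appearing twice.
The number of distinct arrangements is 6!/(2!·2!) = 720/4 = 180.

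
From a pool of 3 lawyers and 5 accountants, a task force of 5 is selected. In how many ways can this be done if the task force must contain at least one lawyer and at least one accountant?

55

With no constraint there are C(8,5) = 56 possible selections.
Selections missing a whole group: no lawyers → C(5,5) = 1; no accountants → C(3,5) = 0.
Both groups omitted at once is impossible, so 56 − 1 = 55.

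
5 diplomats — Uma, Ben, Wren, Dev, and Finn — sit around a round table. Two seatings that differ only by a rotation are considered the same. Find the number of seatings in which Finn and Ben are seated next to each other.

12

Treat {Finn, Ben} as one unit (2 internal orders) and seat the resulting 4 units around the table: (3)! circular arrangements.
So 2 × (3)! = 2 × 6 = 12.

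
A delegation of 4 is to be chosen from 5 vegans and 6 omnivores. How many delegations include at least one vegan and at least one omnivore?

310

Total 4-person selections from all 11: C(11,4) = 330.
Selections missing a whole group: no vegans → C(6,4) = 15; no omnivores → C(5,4) = 5.
Both groups omitted at once is impossible, so 330 − 20 = 310.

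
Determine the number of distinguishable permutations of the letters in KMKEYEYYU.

15120

Letter multiplicities in KMKEYEYYU: E×2, K×2, M×1, U×1, Y×3.
The number of distinct arrangements is 9!/(3!·2!·2!) = 362880/24 = 15120.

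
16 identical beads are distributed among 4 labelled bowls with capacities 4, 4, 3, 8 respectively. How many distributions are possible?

By stars and bars, unrestricted non-negative solutions to x_1+…+x_4 = 16 number C(16+3,3) = 969.
Subtract solutions that violate a single cap (substitute x_i' = x_i − (cap_i+1)): x_1 ≥ 5 gives C(14,3) = 364; x_2 ≥ 5 gives C(14,3) = 364; x_3 ≥ 4 gives C(15,3) = 455; x_4 ≥ 9 gives C(10,3) = 120. Together 1303.
Add back pairs where two caps are both exceeded: 84 + 120 + 10 + 120 + 10 + 20 = 364.
Subtract triples: 10 + 0 + 0 + 0 = 10.
By inclusion–exclusion the count is 969 − 1303 + 364 − 10 = 20.

20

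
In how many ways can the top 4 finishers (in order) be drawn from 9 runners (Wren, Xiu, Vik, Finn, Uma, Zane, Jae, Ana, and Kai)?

There are 9 choices for 1st place, 8 for 2nd, and so on down to 6 for position 4.
That gives 9 × 8 × 7 × 6 = 3024.

3024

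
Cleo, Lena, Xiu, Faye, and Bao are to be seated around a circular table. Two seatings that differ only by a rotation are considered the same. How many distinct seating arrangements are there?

Fix one person's seat to break rotational symmetry; the remaining 4 people can be arranged in (4)! = 24 ways.

24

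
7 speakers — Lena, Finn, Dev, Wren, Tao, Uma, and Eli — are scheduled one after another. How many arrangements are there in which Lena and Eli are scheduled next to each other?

Place the 5 others and the Lena-Eli pair as 6 objects in a line; the pair has 2 internal arrangements.
So the count is 2·(6)! = 1440.

1440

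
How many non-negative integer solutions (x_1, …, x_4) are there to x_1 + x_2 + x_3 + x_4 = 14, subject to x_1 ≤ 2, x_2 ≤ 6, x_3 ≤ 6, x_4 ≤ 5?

Ignoring the caps, the number of non-negative solutions to x_1+…+x_4 = 14 is C(17,3) = 680.
Subtract solutions that violate a single cap (substitute x_i' = x_i − (cap_i+1)): x_1 ≥ 3 gives C(14,3) = 364; x_2 ≥ 7 gives C(10,3) = 120; x_3 ≥ 7 gives C(10,3) = 120; x_4 ≥ 6 gives C(11,3) = 165. Together 769.
Add back pairs where two caps are both exceeded: 35 + 35 + 56 + 1 + 4 + 4 = 135.
By inclusion–exclusion the count is 680 − 769 + 135 = 46.

46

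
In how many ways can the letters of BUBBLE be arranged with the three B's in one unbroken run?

Treat the 3 copies of B as a single block. The multiset to arrange is then {BBB, E, L, U}, 4 items in all.
All 4 items are distinct, so there are (4)! = 24 arrangements.

24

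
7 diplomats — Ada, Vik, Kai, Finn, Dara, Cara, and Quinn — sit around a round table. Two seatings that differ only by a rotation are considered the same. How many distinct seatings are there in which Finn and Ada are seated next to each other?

Treat {Finn, Ada} as one unit (2 internal orders) and seat the resulting 6 units around the table: (5)! circular arrangements.
So 2 × (5)! = 2 × 120 = 240.

240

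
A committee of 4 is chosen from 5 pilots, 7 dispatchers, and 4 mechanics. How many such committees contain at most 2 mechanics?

Split by how many mechanics are chosen (0 through 2).
Sum: C(4,0)·C(12,4) + C(4,1)·C(12,3) + C(4,2)·C(12,2) = 495 + 880 + 396 = 1771.

1771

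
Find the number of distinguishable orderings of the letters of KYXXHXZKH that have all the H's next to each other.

Treat the 2 copies of H as a single block. The multiset to arrange is then {HH, K, K, X, X, X, Y, Z}, 8 items in all.
That gives (8)!/(3!·2!) = 3360 arrangements.

3360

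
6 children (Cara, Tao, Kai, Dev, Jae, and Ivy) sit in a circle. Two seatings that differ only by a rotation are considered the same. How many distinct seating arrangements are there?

120

Around a circle, 6 distinct people have 6!/6 = (5)! = 120 rotationally distinct seatings.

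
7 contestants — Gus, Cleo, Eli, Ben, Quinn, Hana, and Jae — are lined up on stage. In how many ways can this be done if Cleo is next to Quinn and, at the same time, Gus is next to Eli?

480

Treat {Cleo,Quinn} as one block (2 orders) and {Gus,Eli} as another (2 orders).
That leaves 5 units to arrange: 2 × 2 × 5! = 4 × 120 = 480.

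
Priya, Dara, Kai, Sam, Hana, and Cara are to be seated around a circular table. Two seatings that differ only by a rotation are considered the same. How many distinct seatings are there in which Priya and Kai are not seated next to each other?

Without the restriction there are (5)! = 120 seatings.
Seatings with Priya beside Kai: treat them as a block with 2 internal orders, giving 2 × (4)! = 48.
Subtracting, 120 − 48 = 72.

72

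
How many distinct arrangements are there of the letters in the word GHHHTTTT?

The 8 letters of GHHHTTTT have repeats: H appearing 3 times and T appearing 4 times.
The number of distinct arrangements is 8!/(4!·3!) = 40320/144 = 280.

280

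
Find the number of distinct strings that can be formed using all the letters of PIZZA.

60

The 5 letters of PIZZA have repeats: Z appearing twice.
So there are 5! / (2!) = 60 distinguishable arrangements.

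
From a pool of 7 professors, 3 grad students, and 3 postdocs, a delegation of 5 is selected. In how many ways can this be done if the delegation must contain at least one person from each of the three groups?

798

With no constraint there are C(13,5) = 1287 possible selections.
Subtract selections that omit an entire group: no professors → C(6,5) = 6; no grad students → C(10,5) = 252; no postdocs → C(10,5) = 252.
Add back selections omitting two groups (i.e. drawn from a single group): C(7,5) + C(3,5) + C(3,5) = 21.
By inclusion–exclusion: 1287 − 510 + 21 = 798.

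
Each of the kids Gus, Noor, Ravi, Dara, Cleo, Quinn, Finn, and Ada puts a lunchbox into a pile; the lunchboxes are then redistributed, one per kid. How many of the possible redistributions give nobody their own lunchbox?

14833

Let Aᵢ be the assignments in which kid i gets their own lunchbox. We want the size of the complement of A₁∪…∪A_8.
By inclusion–exclusion this is Σ_{j=0}^{8} (−1)^j C(8,j)·(8−j)!.
Computing: 40320 − 40320 + 20160 − 6720 + 1680 − 336 + 56 − 8 + 1 = 14833.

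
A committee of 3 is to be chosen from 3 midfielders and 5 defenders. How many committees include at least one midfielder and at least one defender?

Unrestricted: C(8,3) = 56 ways to pick any 3 of the 8.
Subtract selections that omit an entire group: no midfielders → C(5,3) = 10; no defenders → C(3,3) = 1.
Both groups omitted at once is impossible, so 56 − 11 = 45.

45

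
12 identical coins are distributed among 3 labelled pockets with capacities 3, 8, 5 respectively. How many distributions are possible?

Without the upper bounds there are C(14,2) = 91 ways to split 12 among 3 pockets.
Subtract solutions that violate a single cap (substitute x_i' = x_i − (cap_i+1)): x_1 ≥ 4 gives C(10,2) = 45; x_2 ≥ 9 gives C(5,2) = 10; x_3 ≥ 6 gives C(8,2) = 28. Together 83.
Add back pairs where two caps are both exceeded: 0 + 6 + 0 = 6.
By inclusion–exclusion the count is 91 − 83 + 6 = 14.

14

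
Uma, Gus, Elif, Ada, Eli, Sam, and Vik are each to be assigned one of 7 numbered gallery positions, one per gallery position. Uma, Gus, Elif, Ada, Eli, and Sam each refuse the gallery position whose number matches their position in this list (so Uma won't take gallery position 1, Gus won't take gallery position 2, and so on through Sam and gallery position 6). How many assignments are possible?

Let Aᵢ (for 1 ≤ i ≤ 6) be the placements that put person i in their forbidden gallery position. Any j of these fix j positions, leaving (7−j)! ways to fill the rest, and there are C(6,j) ways to pick which j.
By inclusion–exclusion, the number of valid placements is Σ_{j=0}^{6} (−1)^j C(6,j)·(7−j)!.
Computing: 5040 − 4320 + 1800 − 480 + 90 − 12 + 1 = 2119.

2119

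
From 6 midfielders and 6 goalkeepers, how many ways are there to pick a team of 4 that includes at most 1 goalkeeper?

135

Split by how many goalkeepers are chosen (0 through 1).
Sum: C(6,0)·C(6,4) + C(6,1)·C(6,3) = 15 + 120 = 135.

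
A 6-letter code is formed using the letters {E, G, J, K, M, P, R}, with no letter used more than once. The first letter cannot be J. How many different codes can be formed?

The first letter has 7−1 = 6 choices (anything except J).
The remaining 5 letters are filled from the other 6 symbols without repetition: 6 × 5 × 4 × 3 × 2 = 720.
Total: 6 × 720 = 4320.

4320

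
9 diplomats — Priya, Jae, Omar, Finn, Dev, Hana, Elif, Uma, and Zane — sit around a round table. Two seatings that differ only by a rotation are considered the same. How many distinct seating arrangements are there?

Seat Priya anywhere (absorbing the rotational symmetry), then permute the other 8: (8)! = 40320.

40320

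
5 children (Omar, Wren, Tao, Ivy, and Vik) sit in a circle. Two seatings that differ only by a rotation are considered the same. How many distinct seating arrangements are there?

24

Seat Omar anywhere (absorbing the rotational symmetry), then permute the other 4: (4)! = 24.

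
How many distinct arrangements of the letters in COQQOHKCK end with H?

2520

With the last slot taken by H, it remains to arrange the other 8 letters (COQQOKCK).
Those 8 letters have C appearing twice, K appearing twice, O appearing twice, and Q appearing twice, giving (8)!/(2!·2!·2!·2!) = 2520.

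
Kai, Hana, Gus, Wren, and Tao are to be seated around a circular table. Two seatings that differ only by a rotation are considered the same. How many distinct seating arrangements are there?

Around a circle, 5 distinct people have 5!/5 = (4)! = 24 rotationally distinct seatings.

24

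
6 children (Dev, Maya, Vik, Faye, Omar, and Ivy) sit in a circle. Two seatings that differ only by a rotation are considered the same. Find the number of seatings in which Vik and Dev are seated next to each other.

Glue Vik and Dev into a block (2 internal orders). Seating 5 units around a circle gives (4)! arrangements.
So 2 × (4)! = 2 × 24 = 48.

48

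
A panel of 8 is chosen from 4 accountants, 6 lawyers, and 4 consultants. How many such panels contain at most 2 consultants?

Split by how many consultants are chosen (0 through 2).
Sum: C(4,0)·C(10,8) + C(4,1)·C(10,7) + C(4,2)·C(10,6) = 45 + 480 + 1260 = 1785.

1785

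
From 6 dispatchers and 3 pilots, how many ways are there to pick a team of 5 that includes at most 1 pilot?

51

Split by how many pilots are chosen (0 through 1).
Sum: C(3,0)·C(6,5) + C(3,1)·C(6,4) = 6 + 45 = 51.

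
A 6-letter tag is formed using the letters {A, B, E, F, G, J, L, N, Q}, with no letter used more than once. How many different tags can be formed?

With no repetition, fill the 6 letters in order: 9 choices, then 8, down to 4.
9 × 8 × 7 × 6 × 5 × 4 = 60480.

60480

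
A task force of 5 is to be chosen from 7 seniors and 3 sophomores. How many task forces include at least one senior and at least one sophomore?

231

Unrestricted: C(10,5) = 252 ways to pick any 5 of the 10.
Selections missing a whole group: no seniors → C(3,5) = 0; no sophomores → C(7,5) = 21.
Both groups omitted at once is impossible, so 252 − 21 = 231.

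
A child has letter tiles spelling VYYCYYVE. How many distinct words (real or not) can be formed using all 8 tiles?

840

The 8 letters of VYYCYYVE have repeats: V appearing twice and Y appearing 4 times.
The number of distinct arrangements is 8!/(4!·2!) = 40320/48 = 840.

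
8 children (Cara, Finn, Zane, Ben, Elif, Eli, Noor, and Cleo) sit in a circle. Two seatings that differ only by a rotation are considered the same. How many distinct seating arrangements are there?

Seat Cara anywhere (absorbing the rotational symmetry), then permute the other 7: (7)! = 5040.

5040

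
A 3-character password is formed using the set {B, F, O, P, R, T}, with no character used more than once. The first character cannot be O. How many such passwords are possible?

100

The first character has 6−1 = 5 choices (anything except O).
The remaining 2 characters are filled from the other 5 symbols without repetition: 5 × 4 = 20.
Total: 5 × 20 = 100.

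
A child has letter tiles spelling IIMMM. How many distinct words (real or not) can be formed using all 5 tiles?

10

The 5 letters of IIMMM have repeats: I appearing twice and M appearing 3 times.
So there are 5! / (3!·2!) = 10 distinguishable arrangements.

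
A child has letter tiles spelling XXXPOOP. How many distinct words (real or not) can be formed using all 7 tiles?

210

The 7 letters of XXXPOOP have repeats: O appearing twice, P appearing twice, and X appearing 3 times.
Dividing 7! = 5040 by 3!·2!·2! = 24 for the repeated letters gives 210.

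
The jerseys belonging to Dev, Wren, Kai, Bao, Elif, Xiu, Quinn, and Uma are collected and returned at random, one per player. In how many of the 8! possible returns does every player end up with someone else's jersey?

14833

Let Aᵢ be the assignments in which player i gets their old jersey. We want the size of the complement of A₁∪…∪A_8.
By inclusion–exclusion this is Σ_{j=0}^{8} (−1)^j C(8,j)·(8−j)!.
Computing: 40320 − 40320 + 20160 − 6720 + 1680 − 336 + 56 − 8 + 1 = 14833.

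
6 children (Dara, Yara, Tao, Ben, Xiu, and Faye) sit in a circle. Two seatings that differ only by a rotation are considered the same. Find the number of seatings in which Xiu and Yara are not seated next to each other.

Without the restriction there are (5)! = 120 seatings.
Seatings with Xiu beside Yara: treat them as a block with 2 internal orders, giving 2 × (4)! = 48.
Subtracting, 120 − 48 = 72.

72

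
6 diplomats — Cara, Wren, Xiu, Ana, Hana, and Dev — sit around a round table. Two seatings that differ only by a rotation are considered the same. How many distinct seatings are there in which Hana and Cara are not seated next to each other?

72

Without the restriction there are (5)! = 120 seatings.
Those with Hana next to Cara: fuse the pair into one unit and seat 5 units around a circle — 2·(4)! = 48.
Subtracting, 120 − 48 = 72.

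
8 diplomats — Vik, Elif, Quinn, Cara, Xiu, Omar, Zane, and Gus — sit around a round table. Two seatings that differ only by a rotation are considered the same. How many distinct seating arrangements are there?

5040

Seat Vik anywhere (absorbing the rotational symmetry), then permute the other 7: (7)! = 5040.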